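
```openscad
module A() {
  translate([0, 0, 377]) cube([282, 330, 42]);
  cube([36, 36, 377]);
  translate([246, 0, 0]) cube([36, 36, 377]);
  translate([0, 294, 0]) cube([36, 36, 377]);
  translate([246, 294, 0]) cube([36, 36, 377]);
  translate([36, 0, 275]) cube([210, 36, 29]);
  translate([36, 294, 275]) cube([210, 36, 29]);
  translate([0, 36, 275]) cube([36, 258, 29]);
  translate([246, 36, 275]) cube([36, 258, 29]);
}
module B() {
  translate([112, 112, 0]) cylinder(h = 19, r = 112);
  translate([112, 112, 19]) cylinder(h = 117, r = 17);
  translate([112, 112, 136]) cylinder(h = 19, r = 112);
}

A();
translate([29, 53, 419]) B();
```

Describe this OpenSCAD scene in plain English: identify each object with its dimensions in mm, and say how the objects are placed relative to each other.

A is a four-legged stool. The seat is 282×330 mm, 42 mm thick, top at z = 419 mm. It stands on four square legs, each 36×36 mm in cross-section, from z = 0 to the seat underside, each flush with a corner of the seat. Four stretchers, 36 mm wide and 29 mm tall, connect adjacent legs with their undersides at z = 275 mm, each running between the inner faces of the legs it joins and aligned with the legs' outer faces on the other axis.

B is a spool: two coaxial disc flanges of radius 112 mm and thickness 19 mm, joined by a core cylinder of radius 17 mm and height 117 mm. The lower flange rests on z = 0 and the three cylinders share a vertical axis.

The spool is on top of the stool, centred.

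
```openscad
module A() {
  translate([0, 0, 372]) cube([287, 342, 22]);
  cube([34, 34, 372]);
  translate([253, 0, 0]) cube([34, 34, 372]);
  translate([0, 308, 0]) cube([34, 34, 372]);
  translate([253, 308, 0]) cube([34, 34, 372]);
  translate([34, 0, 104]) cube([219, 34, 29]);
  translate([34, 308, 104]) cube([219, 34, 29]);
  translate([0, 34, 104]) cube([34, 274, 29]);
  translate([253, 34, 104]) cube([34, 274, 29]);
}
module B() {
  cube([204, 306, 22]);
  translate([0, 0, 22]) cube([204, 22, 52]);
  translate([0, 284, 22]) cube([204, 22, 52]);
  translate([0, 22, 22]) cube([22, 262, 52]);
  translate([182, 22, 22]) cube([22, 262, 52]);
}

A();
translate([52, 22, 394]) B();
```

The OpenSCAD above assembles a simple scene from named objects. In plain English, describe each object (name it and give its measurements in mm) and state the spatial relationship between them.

A is a simple wooden stool: a rectangular seat 287 mm (x) by 342 mm (y), 22 mm thick, top face at z = 394 mm, on four square legs, each 34×34 mm in cross-section. The legs rest on z = 0, each flush with a corner of the seat. Four stretchers, 34 mm wide and 29 mm tall, connect adjacent legs with their undersides at z = 104 mm, each running between the inner faces of the legs it joins and aligned with the legs' outer faces on the other axis.

B is an open storage box with external size 204×306×74 mm and wall thickness 22 mm (the base is also 22 mm thick). The base covers the whole footprint; the four walls stand on the base, with the y-facing walls full-width and the x-facing walls fitting between their inner faces.

The open box is on top of the stool.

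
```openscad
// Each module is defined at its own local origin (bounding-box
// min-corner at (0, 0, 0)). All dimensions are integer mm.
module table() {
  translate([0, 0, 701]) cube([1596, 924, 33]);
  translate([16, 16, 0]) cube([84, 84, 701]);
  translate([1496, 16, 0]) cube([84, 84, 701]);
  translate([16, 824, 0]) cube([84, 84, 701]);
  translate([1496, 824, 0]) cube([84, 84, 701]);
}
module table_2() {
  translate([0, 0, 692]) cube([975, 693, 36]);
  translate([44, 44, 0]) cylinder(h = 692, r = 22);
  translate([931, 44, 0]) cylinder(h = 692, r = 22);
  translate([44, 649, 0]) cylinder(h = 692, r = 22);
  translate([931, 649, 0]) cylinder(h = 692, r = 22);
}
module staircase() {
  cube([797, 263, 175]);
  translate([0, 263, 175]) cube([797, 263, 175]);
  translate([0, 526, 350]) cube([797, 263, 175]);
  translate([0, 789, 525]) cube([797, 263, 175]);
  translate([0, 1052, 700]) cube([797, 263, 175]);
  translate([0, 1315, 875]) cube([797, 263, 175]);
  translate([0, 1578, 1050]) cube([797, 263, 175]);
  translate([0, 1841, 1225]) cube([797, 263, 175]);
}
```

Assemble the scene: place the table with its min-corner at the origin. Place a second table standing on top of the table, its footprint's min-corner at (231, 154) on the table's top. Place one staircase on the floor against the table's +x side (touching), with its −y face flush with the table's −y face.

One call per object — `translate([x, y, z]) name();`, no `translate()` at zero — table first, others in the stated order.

table();
translate([231, 154, 734]) table_2();
translate([1596, 0, 0]) staircase();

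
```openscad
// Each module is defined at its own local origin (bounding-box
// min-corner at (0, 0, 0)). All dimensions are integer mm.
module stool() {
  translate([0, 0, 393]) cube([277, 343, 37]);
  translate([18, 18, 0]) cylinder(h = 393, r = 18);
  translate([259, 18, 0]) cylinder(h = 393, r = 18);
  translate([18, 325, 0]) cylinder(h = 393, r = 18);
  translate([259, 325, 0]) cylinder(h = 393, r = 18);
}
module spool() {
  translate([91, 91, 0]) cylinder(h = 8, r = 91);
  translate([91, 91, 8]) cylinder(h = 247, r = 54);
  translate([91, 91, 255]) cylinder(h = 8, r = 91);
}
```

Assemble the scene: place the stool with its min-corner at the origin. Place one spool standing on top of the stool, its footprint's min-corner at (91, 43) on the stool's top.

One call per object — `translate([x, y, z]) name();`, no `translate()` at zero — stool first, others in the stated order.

stool();
translate([91, 43, 430]) spool();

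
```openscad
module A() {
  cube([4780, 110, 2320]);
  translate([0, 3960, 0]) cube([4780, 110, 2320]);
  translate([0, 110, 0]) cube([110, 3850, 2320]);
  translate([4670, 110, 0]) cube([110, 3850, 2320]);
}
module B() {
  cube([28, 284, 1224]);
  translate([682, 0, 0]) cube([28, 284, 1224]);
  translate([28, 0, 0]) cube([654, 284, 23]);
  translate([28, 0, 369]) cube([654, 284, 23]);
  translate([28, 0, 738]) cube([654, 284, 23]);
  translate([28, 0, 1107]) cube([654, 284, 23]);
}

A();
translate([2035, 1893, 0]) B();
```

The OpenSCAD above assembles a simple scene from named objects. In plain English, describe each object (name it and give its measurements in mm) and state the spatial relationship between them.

A is the wall frame of a small rectangular building: four walls, each 2320 mm tall and 110 mm thick, enclosing a footprint 4780 mm (x) by 4070 mm (y) outside-to-outside, with no floor or roof. The front and back walls (the −y and +y sides) span the full width; the two side walls fit between them.

B is a bookshelf 710 mm wide overall, 284 mm deep and 1224 mm tall. The two sides are 28 mm thick vertical panels. 4 horizontal shelves of 23 mm thickness span between the inner faces of the sides; the lowest shelf sits on the floor and shelves are stacked with a clear vertical gap of 346 mm between each pair.

The bookshelf sits inside the house frame, centred.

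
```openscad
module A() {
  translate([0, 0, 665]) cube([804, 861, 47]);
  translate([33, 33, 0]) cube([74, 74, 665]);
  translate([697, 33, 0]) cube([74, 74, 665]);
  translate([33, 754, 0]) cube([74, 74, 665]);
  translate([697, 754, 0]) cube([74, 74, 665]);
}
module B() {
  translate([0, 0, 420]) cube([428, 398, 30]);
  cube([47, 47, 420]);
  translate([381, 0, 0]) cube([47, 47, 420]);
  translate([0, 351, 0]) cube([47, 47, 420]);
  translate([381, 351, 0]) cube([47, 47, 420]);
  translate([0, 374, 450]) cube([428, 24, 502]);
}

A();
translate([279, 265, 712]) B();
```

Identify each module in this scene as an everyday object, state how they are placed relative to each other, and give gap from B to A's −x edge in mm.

A is a table. B is a chair. The chair is on top of the table. The gap from the chair to the table's −x edge is 279 mm.

The chair's min-x is at 279; the table's min-x is 0; gap = 279 mm.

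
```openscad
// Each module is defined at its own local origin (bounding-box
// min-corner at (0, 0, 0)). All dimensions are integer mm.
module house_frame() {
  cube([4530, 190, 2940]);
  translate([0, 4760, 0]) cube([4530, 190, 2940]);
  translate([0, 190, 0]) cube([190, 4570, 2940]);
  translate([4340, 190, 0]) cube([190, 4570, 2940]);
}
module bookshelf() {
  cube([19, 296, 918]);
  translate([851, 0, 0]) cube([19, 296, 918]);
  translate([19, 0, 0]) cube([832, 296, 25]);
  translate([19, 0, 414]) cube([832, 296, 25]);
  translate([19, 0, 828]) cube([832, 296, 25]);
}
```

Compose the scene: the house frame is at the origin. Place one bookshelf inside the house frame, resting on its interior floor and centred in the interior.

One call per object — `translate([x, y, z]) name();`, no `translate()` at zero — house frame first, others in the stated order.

house_frame();
translate([1830, 2327, 0]) bookshelf();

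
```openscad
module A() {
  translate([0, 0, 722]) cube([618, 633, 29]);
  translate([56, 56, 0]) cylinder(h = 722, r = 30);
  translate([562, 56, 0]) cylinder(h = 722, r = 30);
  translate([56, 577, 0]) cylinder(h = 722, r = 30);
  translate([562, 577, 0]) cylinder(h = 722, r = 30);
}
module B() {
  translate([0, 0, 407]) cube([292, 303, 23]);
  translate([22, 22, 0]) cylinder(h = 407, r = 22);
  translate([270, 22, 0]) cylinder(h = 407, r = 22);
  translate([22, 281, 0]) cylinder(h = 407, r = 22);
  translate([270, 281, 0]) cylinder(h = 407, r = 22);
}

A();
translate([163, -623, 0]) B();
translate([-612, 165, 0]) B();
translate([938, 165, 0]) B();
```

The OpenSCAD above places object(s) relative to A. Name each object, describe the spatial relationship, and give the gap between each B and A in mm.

Each stool's nearest face is 320 mm from the table's bounding box.

A is a table. B is a stool. Three stools sit around the table at the −y, −x, +x sides. The gap between each stool and the table is 320 mm.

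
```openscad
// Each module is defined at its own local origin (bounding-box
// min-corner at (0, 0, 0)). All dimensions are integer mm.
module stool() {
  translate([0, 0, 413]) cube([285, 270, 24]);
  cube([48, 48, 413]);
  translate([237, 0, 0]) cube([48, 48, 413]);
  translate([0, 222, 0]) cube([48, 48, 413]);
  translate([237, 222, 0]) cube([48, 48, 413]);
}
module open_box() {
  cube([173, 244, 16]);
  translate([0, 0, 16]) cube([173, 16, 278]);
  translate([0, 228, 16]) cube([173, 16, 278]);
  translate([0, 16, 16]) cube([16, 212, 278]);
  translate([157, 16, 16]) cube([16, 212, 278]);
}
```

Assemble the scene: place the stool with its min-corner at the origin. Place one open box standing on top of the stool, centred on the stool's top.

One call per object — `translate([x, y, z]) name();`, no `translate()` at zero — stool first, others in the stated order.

stool();
translate([56, 13, 437]) open_box();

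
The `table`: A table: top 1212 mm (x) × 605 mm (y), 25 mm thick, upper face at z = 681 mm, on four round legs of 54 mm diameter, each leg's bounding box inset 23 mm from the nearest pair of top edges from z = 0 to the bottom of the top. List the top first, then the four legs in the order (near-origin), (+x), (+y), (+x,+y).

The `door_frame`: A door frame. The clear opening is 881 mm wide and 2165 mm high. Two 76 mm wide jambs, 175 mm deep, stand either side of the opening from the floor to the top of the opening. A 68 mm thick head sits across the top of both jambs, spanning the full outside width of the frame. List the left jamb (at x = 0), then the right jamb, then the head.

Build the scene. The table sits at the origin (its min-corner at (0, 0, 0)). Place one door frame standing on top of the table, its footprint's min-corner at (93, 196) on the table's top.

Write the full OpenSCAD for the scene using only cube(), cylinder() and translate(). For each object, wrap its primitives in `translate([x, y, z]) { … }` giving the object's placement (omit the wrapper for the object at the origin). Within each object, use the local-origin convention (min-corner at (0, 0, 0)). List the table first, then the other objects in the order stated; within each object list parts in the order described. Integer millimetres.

translate([0, 0, 656]) cube([1212, 605, 25]);
translate([50, 50, 0]) cylinder(h = 656, r = 27);
translate([1162, 50, 0]) cylinder(h = 656, r = 27);
translate([50, 555, 0]) cylinder(h = 656, r = 27);
translate([1162, 555, 0]) cylinder(h = 656, r = 27);
translate([93, 196, 681]) {
  cube([76, 175, 2165]);
  translate([957, 0, 0]) cube([76, 175, 2165]);
  translate([0, 0, 2165]) cube([1033, 175, 68]);
}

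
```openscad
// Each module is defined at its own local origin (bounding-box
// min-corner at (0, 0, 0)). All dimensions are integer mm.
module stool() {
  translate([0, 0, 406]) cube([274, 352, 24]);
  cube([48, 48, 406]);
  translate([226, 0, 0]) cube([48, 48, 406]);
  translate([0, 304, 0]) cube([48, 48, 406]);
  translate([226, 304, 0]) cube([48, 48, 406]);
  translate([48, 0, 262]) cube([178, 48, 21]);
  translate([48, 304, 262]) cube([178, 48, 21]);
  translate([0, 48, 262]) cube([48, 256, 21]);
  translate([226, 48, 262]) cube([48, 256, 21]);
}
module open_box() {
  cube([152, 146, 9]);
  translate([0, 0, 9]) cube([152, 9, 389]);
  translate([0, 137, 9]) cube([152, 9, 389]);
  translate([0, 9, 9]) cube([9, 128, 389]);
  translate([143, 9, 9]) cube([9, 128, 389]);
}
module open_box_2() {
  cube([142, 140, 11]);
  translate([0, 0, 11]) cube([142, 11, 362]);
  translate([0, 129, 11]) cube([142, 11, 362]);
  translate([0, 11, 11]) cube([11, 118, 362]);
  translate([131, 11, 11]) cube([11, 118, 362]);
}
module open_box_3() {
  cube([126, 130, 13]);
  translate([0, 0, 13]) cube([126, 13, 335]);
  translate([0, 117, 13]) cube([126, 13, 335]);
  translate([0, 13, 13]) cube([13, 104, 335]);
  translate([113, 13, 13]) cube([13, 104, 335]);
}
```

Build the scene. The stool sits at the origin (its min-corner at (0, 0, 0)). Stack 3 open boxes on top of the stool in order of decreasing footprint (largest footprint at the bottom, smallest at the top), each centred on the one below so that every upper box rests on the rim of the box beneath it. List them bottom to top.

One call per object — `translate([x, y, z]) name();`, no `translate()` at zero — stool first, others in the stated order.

stool();
translate([61, 103, 430]) open_box();
translate([66, 106, 828]) open_box_2();
translate([74, 111, 1201]) open_box_3();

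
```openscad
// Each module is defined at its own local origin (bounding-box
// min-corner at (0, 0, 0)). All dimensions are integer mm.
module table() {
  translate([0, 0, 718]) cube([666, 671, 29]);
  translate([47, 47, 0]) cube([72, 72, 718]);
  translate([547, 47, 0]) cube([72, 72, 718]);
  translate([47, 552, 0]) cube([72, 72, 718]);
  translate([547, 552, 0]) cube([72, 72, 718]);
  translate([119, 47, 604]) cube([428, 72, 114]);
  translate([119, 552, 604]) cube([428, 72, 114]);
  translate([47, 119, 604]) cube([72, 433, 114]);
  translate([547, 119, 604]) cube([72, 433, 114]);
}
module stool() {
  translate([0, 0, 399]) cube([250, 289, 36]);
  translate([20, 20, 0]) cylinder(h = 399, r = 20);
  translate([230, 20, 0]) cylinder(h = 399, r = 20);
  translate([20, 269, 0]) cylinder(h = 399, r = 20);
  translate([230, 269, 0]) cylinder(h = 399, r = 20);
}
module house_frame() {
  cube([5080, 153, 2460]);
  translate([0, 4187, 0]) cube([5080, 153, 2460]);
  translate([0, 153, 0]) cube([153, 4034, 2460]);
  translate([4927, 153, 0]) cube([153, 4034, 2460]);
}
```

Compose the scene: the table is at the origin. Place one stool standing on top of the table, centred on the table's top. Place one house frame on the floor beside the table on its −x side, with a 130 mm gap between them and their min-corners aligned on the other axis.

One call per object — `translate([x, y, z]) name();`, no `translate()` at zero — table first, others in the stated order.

table();
translate([208, 191, 747]) stool();
translate([-5210, 0, 0]) house_frame();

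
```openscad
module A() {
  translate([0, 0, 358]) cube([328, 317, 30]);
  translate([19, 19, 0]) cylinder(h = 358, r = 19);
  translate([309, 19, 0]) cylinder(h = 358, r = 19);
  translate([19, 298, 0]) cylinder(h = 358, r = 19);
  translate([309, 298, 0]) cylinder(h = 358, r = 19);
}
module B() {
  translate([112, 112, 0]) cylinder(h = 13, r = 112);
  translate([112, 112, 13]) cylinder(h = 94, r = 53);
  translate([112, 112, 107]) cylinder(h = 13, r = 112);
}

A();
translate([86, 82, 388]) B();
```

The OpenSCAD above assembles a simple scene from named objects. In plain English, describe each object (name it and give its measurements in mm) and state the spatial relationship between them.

A is a four-legged stool. The seat is a 328×317×30 mm slab whose top surface is at z = 388 mm; four round legs, each 38 mm in diameter, run from the floor (z = 0) to the underside of the seat, each leg's axis is inset half a diameter from the nearest pair of seat edges (so the leg's bounding box is flush with the corner).

B is a spool: two coaxial disc flanges of radius 112 mm and thickness 13 mm, joined by a core cylinder of radius 53 mm and height 94 mm. The lower flange rests on z = 0 and the three cylinders share a vertical axis.

The spool is on top of the stool.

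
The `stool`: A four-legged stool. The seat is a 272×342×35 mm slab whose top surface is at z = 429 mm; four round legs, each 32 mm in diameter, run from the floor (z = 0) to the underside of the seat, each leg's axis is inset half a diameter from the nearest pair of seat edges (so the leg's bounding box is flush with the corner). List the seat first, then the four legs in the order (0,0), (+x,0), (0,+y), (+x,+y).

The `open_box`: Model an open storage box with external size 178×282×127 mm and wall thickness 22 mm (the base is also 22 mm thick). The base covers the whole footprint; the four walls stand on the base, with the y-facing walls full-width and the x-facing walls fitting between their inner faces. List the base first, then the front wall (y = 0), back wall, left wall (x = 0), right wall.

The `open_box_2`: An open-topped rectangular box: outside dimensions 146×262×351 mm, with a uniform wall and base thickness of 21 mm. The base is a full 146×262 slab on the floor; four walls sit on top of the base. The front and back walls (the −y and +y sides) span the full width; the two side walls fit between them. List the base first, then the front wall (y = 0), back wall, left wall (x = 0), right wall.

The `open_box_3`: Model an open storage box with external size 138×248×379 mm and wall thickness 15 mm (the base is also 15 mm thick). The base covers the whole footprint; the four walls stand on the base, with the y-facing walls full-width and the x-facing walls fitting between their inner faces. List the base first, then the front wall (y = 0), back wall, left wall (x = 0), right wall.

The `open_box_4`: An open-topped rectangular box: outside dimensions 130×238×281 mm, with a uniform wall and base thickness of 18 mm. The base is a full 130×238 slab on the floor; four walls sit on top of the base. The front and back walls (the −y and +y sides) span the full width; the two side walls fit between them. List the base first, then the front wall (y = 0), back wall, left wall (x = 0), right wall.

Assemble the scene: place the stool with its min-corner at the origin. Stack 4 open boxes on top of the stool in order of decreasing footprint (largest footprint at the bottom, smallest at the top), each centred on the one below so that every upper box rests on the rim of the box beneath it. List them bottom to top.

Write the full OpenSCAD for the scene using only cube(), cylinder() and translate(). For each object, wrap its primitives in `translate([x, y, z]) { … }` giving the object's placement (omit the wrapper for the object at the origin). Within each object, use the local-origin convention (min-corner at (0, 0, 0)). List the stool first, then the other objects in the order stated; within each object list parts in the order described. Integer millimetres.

translate([0, 0, 394]) cube([272, 342, 35]);
translate([16, 16, 0]) cylinder(h = 394, r = 16);
translate([256, 16, 0]) cylinder(h = 394, r = 16);
translate([16, 326, 0]) cylinder(h = 394, r = 16);
translate([256, 326, 0]) cylinder(h = 394, r = 16);
translate([47, 30, 429]) {
  cube([178, 282, 22]);
  translate([0, 0, 22]) cube([178, 22, 105]);
  translate([0, 260, 22]) cube([178, 22, 105]);
  translate([0, 22, 22]) cube([22, 238, 105]);
  translate([156, 22, 22]) cube([22, 238, 105]);
}
translate([63, 40, 556]) {
  cube([146, 262, 21]);
  translate([0, 0, 21]) cube([146, 21, 330]);
  translate([0, 241, 21]) cube([146, 21, 330]);
  translate([0, 21, 21]) cube([21, 220, 330]);
  translate([125, 21, 21]) cube([21, 220, 330]);
}
translate([67, 47, 907]) {
  cube([138, 248, 15]);
  translate([0, 0, 15]) cube([138, 15, 364]);
  translate([0, 233, 15]) cube([138, 15, 364]);
  translate([0, 15, 15]) cube([15, 218, 364]);
  translate([123, 15, 15]) cube([15, 218, 364]);
}
translate([71, 52, 1286]) {
  cube([130, 238, 18]);
  translate([0, 0, 18]) cube([130, 18, 263]);
  translate([0, 220, 18]) cube([130, 18, 263]);
  translate([0, 18, 18]) cube([18, 202, 263]);
  translate([112, 18, 18]) cube([18, 202, 263]);
}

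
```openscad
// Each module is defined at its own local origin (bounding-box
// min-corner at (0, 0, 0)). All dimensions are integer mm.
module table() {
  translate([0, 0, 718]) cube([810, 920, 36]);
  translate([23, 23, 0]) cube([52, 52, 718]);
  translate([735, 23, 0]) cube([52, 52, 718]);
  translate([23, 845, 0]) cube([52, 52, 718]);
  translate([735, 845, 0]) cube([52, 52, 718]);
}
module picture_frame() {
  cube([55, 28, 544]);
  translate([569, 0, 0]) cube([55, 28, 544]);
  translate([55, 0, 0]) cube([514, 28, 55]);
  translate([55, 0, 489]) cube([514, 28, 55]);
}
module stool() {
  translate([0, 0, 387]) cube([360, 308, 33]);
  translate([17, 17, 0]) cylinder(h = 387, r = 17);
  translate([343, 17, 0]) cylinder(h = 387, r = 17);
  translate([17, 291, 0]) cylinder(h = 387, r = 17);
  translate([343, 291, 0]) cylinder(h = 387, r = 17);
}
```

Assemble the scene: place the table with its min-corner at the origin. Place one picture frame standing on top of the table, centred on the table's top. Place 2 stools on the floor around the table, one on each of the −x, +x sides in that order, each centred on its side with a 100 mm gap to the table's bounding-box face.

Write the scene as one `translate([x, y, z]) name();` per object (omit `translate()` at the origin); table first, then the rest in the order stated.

table();
translate([93, 446, 754]) picture_frame();
translate([-460, 306, 0]) stool();
translate([910, 306, 0]) stool();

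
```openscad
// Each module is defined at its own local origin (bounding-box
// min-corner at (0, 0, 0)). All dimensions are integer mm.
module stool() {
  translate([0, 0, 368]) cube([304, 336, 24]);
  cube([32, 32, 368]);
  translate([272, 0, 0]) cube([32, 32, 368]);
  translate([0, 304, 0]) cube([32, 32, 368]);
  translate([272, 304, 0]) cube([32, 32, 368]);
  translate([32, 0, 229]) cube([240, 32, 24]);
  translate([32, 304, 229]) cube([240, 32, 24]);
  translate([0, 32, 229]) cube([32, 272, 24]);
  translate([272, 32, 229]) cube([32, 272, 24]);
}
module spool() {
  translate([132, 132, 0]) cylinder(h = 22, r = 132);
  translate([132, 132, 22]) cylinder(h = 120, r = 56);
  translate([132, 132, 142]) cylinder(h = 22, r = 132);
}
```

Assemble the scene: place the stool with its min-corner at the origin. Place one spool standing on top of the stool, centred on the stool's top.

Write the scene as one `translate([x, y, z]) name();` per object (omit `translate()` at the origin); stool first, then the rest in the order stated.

stool();
translate([20, 36, 392]) spool();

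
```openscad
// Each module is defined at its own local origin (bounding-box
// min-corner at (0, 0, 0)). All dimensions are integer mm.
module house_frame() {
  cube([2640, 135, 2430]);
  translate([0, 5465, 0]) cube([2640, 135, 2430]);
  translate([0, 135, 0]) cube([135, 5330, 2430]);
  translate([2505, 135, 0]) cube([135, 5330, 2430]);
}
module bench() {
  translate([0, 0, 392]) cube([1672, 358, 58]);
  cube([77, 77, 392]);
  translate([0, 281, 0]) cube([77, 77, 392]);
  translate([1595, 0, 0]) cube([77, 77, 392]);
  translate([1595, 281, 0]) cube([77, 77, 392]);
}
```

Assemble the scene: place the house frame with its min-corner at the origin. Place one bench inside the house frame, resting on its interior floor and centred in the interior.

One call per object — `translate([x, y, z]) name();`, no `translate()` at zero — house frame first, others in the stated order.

house_frame();
translate([484, 2621, 0]) bench();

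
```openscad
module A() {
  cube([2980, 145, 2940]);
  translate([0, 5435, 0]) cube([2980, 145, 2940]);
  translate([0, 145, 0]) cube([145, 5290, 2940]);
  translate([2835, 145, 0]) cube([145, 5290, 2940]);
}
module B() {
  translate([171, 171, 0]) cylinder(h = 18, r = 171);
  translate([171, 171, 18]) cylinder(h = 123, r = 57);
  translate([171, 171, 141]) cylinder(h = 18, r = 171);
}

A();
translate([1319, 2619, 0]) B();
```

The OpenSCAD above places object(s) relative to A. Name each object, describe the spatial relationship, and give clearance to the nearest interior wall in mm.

Clearances: x = 1174, y = 2474; minimum 1174 mm.

A is a house frame. B is a spool. The spool sits inside the house frame, centred. The clearance to the nearest interior wall is 1174 mm.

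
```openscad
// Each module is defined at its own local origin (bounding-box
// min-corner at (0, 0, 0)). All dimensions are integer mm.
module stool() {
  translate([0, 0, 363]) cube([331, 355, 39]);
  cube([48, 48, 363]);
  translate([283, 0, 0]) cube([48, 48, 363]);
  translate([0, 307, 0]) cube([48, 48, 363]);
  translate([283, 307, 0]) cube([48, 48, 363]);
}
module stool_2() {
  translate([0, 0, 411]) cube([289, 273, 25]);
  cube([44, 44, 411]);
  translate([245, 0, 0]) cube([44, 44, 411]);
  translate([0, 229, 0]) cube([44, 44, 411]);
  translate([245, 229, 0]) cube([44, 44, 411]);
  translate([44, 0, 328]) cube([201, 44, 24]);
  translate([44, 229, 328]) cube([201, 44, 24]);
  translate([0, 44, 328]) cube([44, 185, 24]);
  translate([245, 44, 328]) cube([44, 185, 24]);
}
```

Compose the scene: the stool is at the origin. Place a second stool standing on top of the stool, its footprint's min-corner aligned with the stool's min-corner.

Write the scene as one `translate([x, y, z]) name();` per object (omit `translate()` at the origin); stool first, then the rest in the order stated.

stool();
translate([0, 0, 402]) stool_2();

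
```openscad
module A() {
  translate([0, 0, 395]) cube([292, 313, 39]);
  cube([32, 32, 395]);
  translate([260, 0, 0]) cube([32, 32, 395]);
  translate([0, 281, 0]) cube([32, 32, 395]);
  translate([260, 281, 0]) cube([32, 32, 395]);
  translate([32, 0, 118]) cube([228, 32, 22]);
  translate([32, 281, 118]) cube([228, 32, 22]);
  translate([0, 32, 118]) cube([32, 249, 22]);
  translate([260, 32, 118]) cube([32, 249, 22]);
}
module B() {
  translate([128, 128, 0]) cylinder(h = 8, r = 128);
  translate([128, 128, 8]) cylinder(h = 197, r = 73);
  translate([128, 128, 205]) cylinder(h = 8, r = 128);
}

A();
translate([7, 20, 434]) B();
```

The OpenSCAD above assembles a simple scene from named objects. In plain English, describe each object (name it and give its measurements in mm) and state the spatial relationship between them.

A is a four-legged stool. The seat is 292×313 mm, 39 mm thick, top at z = 434 mm. It stands on four square legs, each 32×32 mm in cross-section, from z = 0 to the seat underside, each flush with a corner of the seat. Four stretchers, 32 mm wide and 22 mm tall, connect adjacent legs with their undersides at z = 118 mm, each running between the inner faces of the legs it joins and aligned with the legs' outer faces on the other axis.

B is a spool: two coaxial disc flanges of radius 128 mm and thickness 8 mm, joined by a core cylinder of radius 73 mm and height 197 mm. The lower flange rests on z = 0 and the three cylinders share a vertical axis.

The spool is on top of the stool.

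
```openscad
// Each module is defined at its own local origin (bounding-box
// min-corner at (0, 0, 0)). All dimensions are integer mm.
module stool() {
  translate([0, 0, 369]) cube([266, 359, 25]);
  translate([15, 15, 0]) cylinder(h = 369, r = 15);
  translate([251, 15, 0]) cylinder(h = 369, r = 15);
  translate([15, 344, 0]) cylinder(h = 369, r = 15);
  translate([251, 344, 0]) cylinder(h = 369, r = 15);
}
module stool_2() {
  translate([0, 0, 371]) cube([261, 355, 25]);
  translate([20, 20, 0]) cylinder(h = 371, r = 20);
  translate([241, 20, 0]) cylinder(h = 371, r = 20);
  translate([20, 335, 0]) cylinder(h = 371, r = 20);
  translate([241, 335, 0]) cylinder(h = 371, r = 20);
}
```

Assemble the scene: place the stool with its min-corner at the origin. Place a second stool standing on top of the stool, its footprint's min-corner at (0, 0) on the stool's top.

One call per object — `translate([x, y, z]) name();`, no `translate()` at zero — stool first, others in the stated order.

stool();
translate([0, 0, 394]) stool_2();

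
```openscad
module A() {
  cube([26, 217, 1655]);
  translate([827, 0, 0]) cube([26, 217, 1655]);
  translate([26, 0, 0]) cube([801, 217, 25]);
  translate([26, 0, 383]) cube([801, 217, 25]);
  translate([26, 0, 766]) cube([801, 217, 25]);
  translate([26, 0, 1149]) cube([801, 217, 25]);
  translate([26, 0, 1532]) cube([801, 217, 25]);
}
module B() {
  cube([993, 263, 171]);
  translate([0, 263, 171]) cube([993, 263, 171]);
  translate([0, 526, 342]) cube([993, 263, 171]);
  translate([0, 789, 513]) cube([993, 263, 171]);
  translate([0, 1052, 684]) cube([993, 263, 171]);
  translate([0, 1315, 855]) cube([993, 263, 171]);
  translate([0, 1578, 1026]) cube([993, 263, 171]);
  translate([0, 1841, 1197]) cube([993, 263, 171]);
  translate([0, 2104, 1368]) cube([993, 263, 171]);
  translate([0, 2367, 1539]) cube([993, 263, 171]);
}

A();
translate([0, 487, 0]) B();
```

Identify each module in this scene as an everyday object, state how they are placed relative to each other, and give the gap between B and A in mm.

A is a bookshelf. B is a staircase. The staircase is on the floor beside the bookshelf on its +y side. The gap between the staircase and the bookshelf is 270 mm.

The staircase's nearest face is 270 mm from the bookshelf's +y face.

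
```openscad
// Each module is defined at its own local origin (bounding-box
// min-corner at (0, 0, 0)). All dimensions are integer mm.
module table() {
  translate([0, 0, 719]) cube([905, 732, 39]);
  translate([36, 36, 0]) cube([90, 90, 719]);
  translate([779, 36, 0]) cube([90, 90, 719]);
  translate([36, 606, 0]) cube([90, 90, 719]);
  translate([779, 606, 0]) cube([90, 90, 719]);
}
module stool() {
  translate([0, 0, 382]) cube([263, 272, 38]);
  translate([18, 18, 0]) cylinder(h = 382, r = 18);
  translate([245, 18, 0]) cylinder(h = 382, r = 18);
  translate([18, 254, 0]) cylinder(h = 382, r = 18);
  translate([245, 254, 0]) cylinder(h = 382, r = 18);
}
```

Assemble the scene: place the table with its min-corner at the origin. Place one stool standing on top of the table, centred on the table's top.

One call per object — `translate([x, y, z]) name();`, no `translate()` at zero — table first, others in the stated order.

table();
translate([321, 230, 758]) stool();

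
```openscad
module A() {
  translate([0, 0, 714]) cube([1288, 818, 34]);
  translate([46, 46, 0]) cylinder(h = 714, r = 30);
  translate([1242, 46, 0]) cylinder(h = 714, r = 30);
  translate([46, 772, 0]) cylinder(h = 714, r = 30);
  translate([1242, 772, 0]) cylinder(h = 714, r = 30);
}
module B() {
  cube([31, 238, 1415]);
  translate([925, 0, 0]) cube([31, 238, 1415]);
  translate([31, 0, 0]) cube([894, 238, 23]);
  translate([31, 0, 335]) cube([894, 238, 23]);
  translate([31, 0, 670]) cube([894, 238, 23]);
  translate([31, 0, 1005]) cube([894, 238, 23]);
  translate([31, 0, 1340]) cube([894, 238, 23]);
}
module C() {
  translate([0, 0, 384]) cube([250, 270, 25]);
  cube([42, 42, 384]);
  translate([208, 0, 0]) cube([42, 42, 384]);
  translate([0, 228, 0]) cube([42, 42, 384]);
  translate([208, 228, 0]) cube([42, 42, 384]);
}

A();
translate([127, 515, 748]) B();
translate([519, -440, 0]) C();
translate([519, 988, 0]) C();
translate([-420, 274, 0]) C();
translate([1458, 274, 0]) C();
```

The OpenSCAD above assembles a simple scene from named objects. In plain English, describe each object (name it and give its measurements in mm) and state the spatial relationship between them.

A is a table with a 1288×818 mm rectangular top, 34 mm thick, top surface at z = 748 mm, supported by four round legs of 60 mm diameter, each leg's bounding box inset 16 mm from the nearest pair of top edges, running from the floor.

B is an open bookshelf. Two side panels, each 31 mm thick, 238 mm deep and 1415 mm tall, stand 956 mm apart (outside-to-outside). Between them sit 5 shelves, each 23 mm thick and 238 mm deep, spanning the full gap between the sides. The bottom shelf rests on the floor (its underside at z = 0) and the clear gap between one shelf's top and the next shelf's underside is 312 mm.

C is a four-legged stool. The seat is 250×270 mm, 25 mm thick, top at z = 409 mm. It stands on four square legs, each 42×42 mm in cross-section, from z = 0 to the seat underside, each flush with a corner of the seat.

The bookshelf is on top of the table. Four stools sit around the table at the −y, +y, −x, +x sides.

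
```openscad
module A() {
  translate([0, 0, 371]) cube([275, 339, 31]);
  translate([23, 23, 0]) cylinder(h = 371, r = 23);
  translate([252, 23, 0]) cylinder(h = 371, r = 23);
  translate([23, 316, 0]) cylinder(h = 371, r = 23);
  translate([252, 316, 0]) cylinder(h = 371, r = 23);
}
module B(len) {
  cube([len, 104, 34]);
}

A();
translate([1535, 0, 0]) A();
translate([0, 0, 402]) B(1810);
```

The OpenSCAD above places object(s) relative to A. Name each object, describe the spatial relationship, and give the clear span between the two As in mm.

Second stool starts at x = 1535; first ends at x = 275; clear span = 1535 − 275 = 1260 mm.

A is a stool. B is a beam. A beam spans the tops of two stools. The clear span between the two stools is 1260 mm.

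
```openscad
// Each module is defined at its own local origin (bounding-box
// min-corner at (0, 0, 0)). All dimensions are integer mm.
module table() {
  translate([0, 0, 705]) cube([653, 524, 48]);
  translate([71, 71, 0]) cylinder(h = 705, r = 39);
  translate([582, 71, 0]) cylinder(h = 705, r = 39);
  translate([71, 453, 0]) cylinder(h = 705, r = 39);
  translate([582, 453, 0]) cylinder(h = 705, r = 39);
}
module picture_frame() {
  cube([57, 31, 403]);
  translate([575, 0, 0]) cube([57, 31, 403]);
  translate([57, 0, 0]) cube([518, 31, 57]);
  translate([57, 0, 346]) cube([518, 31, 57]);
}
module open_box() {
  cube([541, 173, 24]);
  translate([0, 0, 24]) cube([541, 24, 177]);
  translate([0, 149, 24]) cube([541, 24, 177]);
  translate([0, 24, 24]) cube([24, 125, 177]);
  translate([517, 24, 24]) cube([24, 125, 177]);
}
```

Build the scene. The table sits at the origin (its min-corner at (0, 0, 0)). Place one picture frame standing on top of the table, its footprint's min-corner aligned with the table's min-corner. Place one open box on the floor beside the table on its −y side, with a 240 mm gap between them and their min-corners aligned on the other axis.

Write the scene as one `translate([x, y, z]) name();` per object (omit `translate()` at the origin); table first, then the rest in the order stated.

table();
translate([0, 0, 753]) picture_frame();
translate([0, -413, 0]) open_box();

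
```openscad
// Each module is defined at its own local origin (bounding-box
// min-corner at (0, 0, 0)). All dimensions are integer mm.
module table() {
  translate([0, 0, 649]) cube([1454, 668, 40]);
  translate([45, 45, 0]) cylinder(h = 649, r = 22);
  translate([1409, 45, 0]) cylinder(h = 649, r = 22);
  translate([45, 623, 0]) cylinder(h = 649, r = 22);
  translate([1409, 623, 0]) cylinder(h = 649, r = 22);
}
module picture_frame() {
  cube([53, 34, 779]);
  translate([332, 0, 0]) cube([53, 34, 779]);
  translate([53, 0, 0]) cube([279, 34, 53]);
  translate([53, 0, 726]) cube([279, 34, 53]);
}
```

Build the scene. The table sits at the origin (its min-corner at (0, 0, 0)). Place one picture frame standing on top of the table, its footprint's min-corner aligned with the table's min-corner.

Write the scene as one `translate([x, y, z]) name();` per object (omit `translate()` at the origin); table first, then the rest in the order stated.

table();
translate([0, 0, 689]) picture_frame();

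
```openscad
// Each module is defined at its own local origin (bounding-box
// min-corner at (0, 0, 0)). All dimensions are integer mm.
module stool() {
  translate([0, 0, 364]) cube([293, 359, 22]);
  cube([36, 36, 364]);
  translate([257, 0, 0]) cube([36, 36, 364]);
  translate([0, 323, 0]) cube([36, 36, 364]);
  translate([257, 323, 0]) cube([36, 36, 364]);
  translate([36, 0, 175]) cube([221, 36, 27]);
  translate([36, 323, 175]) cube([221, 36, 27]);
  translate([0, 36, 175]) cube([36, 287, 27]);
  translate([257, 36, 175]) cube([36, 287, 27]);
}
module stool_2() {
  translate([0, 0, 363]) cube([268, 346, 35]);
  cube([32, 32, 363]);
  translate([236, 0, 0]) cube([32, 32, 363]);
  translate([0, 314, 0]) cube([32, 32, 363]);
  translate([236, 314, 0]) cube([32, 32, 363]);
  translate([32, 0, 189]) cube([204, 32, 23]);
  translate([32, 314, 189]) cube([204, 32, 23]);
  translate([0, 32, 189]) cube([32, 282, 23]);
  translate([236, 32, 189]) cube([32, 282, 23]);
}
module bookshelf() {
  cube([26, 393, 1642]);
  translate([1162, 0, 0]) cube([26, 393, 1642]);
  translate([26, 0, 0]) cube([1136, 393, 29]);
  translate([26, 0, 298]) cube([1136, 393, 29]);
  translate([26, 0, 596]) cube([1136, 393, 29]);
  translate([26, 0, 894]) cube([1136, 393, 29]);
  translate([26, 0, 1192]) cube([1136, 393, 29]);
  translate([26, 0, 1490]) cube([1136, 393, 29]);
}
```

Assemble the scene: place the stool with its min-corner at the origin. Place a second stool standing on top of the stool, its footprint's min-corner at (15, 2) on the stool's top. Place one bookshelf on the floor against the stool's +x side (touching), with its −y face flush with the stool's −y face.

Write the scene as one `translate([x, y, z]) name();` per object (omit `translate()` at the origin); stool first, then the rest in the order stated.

stool();
translate([15, 2, 386]) stool_2();
translate([293, 0, 0]) bookshelf();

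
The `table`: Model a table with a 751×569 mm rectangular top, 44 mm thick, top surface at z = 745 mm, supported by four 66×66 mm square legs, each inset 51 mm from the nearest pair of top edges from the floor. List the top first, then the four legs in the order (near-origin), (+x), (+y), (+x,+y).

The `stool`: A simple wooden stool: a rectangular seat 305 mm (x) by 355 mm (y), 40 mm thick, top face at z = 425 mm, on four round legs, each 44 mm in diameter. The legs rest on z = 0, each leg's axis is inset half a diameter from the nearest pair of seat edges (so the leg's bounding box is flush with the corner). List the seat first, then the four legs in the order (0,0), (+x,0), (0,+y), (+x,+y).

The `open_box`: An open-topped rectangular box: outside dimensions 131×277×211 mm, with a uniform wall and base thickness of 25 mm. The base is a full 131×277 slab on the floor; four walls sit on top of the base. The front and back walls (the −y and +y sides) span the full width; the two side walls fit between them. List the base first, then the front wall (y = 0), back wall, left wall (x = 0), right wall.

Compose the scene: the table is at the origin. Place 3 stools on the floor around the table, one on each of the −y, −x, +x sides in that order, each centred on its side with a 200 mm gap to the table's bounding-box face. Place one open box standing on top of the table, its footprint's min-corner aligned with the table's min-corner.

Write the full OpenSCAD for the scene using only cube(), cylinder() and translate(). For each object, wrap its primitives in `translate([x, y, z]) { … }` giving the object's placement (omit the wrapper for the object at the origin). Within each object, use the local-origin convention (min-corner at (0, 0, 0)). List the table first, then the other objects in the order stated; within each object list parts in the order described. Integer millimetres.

translate([0, 0, 701]) cube([751, 569, 44]);
translate([51, 51, 0]) cube([66, 66, 701]);
translate([634, 51, 0]) cube([66, 66, 701]);
translate([51, 452, 0]) cube([66, 66, 701]);
translate([634, 452, 0]) cube([66, 66, 701]);
translate([223, -555, 0]) {
  translate([0, 0, 385]) cube([305, 355, 40]);
  translate([22, 22, 0]) cylinder(h = 385, r = 22);
  translate([283, 22, 0]) cylinder(h = 385, r = 22);
  translate([22, 333, 0]) cylinder(h = 385, r = 22);
  translate([283, 333, 0]) cylinder(h = 385, r = 22);
}
translate([-505, 107, 0]) {
  translate([0, 0, 385]) cube([305, 355, 40]);
  translate([22, 22, 0]) cylinder(h = 385, r = 22);
  translate([283, 22, 0]) cylinder(h = 385, r = 22);
  translate([22, 333, 0]) cylinder(h = 385, r = 22);
  translate([283, 333, 0]) cylinder(h = 385, r = 22);
}
translate([951, 107, 0]) {
  translate([0, 0, 385]) cube([305, 355, 40]);
  translate([22, 22, 0]) cylinder(h = 385, r = 22);
  translate([283, 22, 0]) cylinder(h = 385, r = 22);
  translate([22, 333, 0]) cylinder(h = 385, r = 22);
  translate([283, 333, 0]) cylinder(h = 385, r = 22);
}
translate([0, 0, 745]) {
  cube([131, 277, 25]);
  translate([0, 0, 25]) cube([131, 25, 186]);
  translate([0, 252, 25]) cube([131, 25, 186]);
  translate([0, 25, 25]) cube([25, 227, 186]);
  translate([106, 25, 25]) cube([25, 227, 186]);
}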